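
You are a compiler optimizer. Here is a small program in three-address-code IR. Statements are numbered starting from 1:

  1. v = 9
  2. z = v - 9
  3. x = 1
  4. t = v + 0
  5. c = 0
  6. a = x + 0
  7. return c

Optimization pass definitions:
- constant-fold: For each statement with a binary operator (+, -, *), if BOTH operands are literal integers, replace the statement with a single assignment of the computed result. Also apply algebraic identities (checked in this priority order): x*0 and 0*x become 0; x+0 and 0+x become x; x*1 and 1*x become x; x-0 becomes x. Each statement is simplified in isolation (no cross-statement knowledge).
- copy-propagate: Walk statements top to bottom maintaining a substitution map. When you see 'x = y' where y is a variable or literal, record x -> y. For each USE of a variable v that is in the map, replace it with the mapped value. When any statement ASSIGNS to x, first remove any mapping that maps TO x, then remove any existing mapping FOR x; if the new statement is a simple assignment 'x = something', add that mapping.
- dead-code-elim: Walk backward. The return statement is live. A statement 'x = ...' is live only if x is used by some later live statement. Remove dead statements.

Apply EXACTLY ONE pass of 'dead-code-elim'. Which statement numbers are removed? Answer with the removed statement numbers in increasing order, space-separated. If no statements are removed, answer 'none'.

Answer: 1 2 3 4 6

Derivation:
Backward liveness scan:
Stmt 1 'v = 9': DEAD (v not in live set [])
Stmt 2 'z = v - 9': DEAD (z not in live set [])
Stmt 3 'x = 1': DEAD (x not in live set [])
Stmt 4 't = v + 0': DEAD (t not in live set [])
Stmt 5 'c = 0': KEEP (c is live); live-in = []
Stmt 6 'a = x + 0': DEAD (a not in live set ['c'])
Stmt 7 'return c': KEEP (return); live-in = ['c']
Removed statement numbers: [1, 2, 3, 4, 6]
Surviving IR:
  c = 0
  return c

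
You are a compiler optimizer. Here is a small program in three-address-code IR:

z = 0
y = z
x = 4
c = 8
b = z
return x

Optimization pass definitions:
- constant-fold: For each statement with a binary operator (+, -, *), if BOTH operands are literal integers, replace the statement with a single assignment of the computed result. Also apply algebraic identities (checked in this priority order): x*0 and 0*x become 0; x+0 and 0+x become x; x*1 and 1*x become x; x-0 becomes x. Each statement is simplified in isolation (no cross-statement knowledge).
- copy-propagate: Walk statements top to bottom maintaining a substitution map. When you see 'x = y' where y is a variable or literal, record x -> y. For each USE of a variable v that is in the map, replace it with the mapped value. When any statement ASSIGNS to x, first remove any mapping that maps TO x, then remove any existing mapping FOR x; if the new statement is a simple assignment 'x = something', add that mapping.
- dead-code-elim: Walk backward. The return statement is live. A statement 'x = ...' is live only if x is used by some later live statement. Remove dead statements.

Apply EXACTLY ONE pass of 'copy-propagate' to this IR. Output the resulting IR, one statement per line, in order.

Answer: z = 0
y = 0
x = 4
c = 8
b = 0
return 4

Derivation:
Applying copy-propagate statement-by-statement:
  [1] z = 0  (unchanged)
  [2] y = z  -> y = 0
  [3] x = 4  (unchanged)
  [4] c = 8  (unchanged)
  [5] b = z  -> b = 0
  [6] return x  -> return 4
Result (6 stmts):
  z = 0
  y = 0
  x = 4
  c = 8
  b = 0
  return 4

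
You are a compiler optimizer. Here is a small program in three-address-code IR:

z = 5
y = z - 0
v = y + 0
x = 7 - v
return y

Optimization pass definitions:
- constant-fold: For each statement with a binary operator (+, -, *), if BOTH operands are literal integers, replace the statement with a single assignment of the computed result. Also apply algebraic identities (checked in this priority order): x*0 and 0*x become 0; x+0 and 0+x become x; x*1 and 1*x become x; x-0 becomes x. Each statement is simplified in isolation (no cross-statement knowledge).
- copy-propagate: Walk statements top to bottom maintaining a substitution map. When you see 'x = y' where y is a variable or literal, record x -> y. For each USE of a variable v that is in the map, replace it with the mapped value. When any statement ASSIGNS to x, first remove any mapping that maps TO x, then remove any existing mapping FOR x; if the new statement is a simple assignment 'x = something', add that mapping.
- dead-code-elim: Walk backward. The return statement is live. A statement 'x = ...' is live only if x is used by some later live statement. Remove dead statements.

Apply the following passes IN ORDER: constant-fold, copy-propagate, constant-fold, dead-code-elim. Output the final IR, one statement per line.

Initial IR:
  z = 5
  y = z - 0
  v = y + 0
  x = 7 - v
  return y
After constant-fold (5 stmts):
  z = 5
  y = z
  v = y
  x = 7 - v
  return y
After copy-propagate (5 stmts):
  z = 5
  y = 5
  v = 5
  x = 7 - 5
  return 5
After constant-fold (5 stmts):
  z = 5
  y = 5
  v = 5
  x = 2
  return 5
After dead-code-elim (1 stmts):
  return 5

Answer: return 5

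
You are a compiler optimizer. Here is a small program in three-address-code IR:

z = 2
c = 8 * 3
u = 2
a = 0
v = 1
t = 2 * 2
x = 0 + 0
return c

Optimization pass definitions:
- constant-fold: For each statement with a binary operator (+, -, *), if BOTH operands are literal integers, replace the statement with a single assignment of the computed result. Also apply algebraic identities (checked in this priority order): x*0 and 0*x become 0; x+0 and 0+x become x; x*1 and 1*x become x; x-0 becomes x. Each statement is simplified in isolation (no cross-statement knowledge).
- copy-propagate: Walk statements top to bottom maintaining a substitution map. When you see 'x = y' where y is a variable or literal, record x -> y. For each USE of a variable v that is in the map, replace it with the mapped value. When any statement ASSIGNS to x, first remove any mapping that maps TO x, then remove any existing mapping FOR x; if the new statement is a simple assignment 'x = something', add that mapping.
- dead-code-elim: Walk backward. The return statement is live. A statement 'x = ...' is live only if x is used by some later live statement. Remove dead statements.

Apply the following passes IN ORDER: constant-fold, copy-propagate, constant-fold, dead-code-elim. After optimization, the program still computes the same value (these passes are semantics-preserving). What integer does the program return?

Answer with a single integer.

Answer: 24

Derivation:
Initial IR:
  z = 2
  c = 8 * 3
  u = 2
  a = 0
  v = 1
  t = 2 * 2
  x = 0 + 0
  return c
After constant-fold (8 stmts):
  z = 2
  c = 24
  u = 2
  a = 0
  v = 1
  t = 4
  x = 0
  return c
After copy-propagate (8 stmts):
  z = 2
  c = 24
  u = 2
  a = 0
  v = 1
  t = 4
  x = 0
  return 24
After constant-fold (8 stmts):
  z = 2
  c = 24
  u = 2
  a = 0
  v = 1
  t = 4
  x = 0
  return 24
After dead-code-elim (1 stmts):
  return 24
Evaluate:
  z = 2  =>  z = 2
  c = 8 * 3  =>  c = 24
  u = 2  =>  u = 2
  a = 0  =>  a = 0
  v = 1  =>  v = 1
  t = 2 * 2  =>  t = 4
  x = 0 + 0  =>  x = 0
  return c = 24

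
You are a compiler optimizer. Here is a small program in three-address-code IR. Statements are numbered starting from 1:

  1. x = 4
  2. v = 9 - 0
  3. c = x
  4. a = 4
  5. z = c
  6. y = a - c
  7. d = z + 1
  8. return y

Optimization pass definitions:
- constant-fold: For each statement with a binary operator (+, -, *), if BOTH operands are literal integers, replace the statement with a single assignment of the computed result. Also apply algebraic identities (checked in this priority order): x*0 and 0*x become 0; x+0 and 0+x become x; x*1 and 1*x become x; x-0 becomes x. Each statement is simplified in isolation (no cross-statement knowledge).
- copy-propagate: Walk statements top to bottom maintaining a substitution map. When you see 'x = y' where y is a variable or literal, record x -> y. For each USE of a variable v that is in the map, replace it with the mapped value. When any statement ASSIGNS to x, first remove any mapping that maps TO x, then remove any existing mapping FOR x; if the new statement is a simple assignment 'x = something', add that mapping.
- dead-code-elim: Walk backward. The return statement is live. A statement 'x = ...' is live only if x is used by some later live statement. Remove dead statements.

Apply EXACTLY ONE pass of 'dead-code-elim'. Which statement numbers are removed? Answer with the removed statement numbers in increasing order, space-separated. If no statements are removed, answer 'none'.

Answer: 2 5 7

Derivation:
Backward liveness scan:
Stmt 1 'x = 4': KEEP (x is live); live-in = []
Stmt 2 'v = 9 - 0': DEAD (v not in live set ['x'])
Stmt 3 'c = x': KEEP (c is live); live-in = ['x']
Stmt 4 'a = 4': KEEP (a is live); live-in = ['c']
Stmt 5 'z = c': DEAD (z not in live set ['a', 'c'])
Stmt 6 'y = a - c': KEEP (y is live); live-in = ['a', 'c']
Stmt 7 'd = z + 1': DEAD (d not in live set ['y'])
Stmt 8 'return y': KEEP (return); live-in = ['y']
Removed statement numbers: [2, 5, 7]
Surviving IR:
  x = 4
  c = x
  a = 4
  y = a - c
  return y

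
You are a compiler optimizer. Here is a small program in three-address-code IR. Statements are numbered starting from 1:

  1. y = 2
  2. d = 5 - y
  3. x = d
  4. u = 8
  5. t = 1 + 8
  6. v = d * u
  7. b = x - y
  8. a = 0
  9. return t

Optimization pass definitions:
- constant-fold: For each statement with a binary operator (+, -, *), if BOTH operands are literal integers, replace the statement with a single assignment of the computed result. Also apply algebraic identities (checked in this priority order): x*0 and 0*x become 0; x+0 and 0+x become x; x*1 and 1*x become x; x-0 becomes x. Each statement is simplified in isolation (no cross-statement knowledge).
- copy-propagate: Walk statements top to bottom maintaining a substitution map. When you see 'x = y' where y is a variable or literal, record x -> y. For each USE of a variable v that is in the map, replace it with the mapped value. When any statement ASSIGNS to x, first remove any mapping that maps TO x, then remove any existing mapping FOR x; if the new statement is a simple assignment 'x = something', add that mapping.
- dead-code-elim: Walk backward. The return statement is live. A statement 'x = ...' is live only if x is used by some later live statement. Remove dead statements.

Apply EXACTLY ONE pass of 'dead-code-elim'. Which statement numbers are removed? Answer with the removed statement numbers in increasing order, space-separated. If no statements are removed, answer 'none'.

Answer: 1 2 3 4 6 7 8

Derivation:
Backward liveness scan:
Stmt 1 'y = 2': DEAD (y not in live set [])
Stmt 2 'd = 5 - y': DEAD (d not in live set [])
Stmt 3 'x = d': DEAD (x not in live set [])
Stmt 4 'u = 8': DEAD (u not in live set [])
Stmt 5 't = 1 + 8': KEEP (t is live); live-in = []
Stmt 6 'v = d * u': DEAD (v not in live set ['t'])
Stmt 7 'b = x - y': DEAD (b not in live set ['t'])
Stmt 8 'a = 0': DEAD (a not in live set ['t'])
Stmt 9 'return t': KEEP (return); live-in = ['t']
Removed statement numbers: [1, 2, 3, 4, 6, 7, 8]
Surviving IR:
  t = 1 + 8
  return t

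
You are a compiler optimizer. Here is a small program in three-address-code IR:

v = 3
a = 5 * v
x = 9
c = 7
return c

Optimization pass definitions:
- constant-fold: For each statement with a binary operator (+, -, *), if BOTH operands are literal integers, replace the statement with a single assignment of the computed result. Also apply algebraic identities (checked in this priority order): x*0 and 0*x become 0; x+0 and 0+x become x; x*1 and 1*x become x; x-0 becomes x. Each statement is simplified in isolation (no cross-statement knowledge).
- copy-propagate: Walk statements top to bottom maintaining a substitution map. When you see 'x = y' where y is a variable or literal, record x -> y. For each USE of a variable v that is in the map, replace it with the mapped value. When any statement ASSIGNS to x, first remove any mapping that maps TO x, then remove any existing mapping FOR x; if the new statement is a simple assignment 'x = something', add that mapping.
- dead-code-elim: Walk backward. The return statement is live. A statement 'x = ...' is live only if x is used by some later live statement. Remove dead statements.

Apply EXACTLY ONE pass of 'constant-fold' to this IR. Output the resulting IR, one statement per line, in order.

Applying constant-fold statement-by-statement:
  [1] v = 3  (unchanged)
  [2] a = 5 * v  (unchanged)
  [3] x = 9  (unchanged)
  [4] c = 7  (unchanged)
  [5] return c  (unchanged)
Result (5 stmts):
  v = 3
  a = 5 * v
  x = 9
  c = 7
  return c

Answer: v = 3
a = 5 * v
x = 9
c = 7
return c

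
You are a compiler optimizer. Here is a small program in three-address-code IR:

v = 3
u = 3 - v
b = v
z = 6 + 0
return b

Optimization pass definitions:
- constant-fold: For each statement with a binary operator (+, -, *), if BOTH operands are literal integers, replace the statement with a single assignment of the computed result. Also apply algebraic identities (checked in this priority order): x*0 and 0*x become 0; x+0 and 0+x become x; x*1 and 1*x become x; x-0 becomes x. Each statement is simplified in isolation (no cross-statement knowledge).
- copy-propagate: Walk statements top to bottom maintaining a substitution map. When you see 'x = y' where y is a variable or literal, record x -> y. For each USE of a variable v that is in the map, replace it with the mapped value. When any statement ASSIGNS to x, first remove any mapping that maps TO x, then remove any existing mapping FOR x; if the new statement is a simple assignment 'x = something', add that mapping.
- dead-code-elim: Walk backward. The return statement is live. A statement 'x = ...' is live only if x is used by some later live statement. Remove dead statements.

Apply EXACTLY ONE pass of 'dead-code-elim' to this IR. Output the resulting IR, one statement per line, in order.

Applying dead-code-elim statement-by-statement:
  [5] return b  -> KEEP (return); live=['b']
  [4] z = 6 + 0  -> DEAD (z not live)
  [3] b = v  -> KEEP; live=['v']
  [2] u = 3 - v  -> DEAD (u not live)
  [1] v = 3  -> KEEP; live=[]
Result (3 stmts):
  v = 3
  b = v
  return b

Answer: v = 3
b = v
return b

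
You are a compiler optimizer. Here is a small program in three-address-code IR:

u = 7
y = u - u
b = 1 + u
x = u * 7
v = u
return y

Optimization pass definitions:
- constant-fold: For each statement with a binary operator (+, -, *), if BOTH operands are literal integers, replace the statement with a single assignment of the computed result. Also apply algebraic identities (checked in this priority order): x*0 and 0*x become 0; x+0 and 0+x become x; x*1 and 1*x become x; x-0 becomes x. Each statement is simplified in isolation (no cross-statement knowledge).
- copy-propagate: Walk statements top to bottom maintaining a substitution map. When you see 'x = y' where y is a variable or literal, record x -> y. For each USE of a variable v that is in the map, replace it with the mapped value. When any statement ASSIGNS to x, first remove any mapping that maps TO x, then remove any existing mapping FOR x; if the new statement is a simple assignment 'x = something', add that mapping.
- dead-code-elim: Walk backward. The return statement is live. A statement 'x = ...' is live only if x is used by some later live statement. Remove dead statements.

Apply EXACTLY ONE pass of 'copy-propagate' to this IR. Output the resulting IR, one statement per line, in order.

Answer: u = 7
y = 7 - 7
b = 1 + 7
x = 7 * 7
v = 7
return y

Derivation:
Applying copy-propagate statement-by-statement:
  [1] u = 7  (unchanged)
  [2] y = u - u  -> y = 7 - 7
  [3] b = 1 + u  -> b = 1 + 7
  [4] x = u * 7  -> x = 7 * 7
  [5] v = u  -> v = 7
  [6] return y  (unchanged)
Result (6 stmts):
  u = 7
  y = 7 - 7
  b = 1 + 7
  x = 7 * 7
  v = 7
  return y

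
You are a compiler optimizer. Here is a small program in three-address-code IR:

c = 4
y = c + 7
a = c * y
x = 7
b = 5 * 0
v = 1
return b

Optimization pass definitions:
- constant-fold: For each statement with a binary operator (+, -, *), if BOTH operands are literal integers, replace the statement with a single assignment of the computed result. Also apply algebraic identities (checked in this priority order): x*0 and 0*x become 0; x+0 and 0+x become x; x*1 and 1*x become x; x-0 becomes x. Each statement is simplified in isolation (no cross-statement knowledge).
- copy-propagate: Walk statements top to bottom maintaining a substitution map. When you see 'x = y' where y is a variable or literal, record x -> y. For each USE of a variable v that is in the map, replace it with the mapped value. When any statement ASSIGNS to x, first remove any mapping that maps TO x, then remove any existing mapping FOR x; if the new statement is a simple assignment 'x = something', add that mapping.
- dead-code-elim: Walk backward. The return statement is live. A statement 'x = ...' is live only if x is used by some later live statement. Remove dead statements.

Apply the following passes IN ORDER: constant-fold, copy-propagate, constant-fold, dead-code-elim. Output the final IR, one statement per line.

Initial IR:
  c = 4
  y = c + 7
  a = c * y
  x = 7
  b = 5 * 0
  v = 1
  return b
After constant-fold (7 stmts):
  c = 4
  y = c + 7
  a = c * y
  x = 7
  b = 0
  v = 1
  return b
After copy-propagate (7 stmts):
  c = 4
  y = 4 + 7
  a = 4 * y
  x = 7
  b = 0
  v = 1
  return 0
After constant-fold (7 stmts):
  c = 4
  y = 11
  a = 4 * y
  x = 7
  b = 0
  v = 1
  return 0
After dead-code-elim (1 stmts):
  return 0

Answer: return 0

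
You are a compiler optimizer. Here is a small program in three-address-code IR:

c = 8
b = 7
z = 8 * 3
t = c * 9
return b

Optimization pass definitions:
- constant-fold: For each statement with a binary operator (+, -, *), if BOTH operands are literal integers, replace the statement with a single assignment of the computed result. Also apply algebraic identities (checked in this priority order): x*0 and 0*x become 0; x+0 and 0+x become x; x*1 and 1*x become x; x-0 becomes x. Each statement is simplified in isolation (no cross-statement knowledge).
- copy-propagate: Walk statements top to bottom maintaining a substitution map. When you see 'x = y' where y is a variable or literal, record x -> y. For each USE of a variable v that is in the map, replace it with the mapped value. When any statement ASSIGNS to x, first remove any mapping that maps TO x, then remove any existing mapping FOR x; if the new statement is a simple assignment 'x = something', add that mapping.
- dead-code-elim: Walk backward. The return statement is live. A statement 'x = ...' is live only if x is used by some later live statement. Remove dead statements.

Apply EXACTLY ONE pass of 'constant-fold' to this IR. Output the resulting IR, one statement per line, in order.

Answer: c = 8
b = 7
z = 24
t = c * 9
return b

Derivation:
Applying constant-fold statement-by-statement:
  [1] c = 8  (unchanged)
  [2] b = 7  (unchanged)
  [3] z = 8 * 3  -> z = 24
  [4] t = c * 9  (unchanged)
  [5] return b  (unchanged)
Result (5 stmts):
  c = 8
  b = 7
  z = 24
  t = c * 9
  return b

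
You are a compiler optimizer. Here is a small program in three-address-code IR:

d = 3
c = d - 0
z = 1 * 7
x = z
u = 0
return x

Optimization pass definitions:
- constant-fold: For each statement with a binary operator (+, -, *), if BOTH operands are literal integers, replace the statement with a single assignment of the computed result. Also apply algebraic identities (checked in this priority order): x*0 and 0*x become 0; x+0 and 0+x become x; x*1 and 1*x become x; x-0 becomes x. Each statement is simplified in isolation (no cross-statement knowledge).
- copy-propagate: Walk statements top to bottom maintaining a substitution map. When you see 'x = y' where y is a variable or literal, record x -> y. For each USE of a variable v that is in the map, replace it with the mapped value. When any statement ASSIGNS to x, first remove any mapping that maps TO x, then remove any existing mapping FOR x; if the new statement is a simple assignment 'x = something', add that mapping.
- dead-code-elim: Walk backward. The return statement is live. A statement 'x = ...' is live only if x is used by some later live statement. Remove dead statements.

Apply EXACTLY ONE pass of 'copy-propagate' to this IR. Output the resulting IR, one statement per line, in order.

Applying copy-propagate statement-by-statement:
  [1] d = 3  (unchanged)
  [2] c = d - 0  -> c = 3 - 0
  [3] z = 1 * 7  (unchanged)
  [4] x = z  (unchanged)
  [5] u = 0  (unchanged)
  [6] return x  -> return z
Result (6 stmts):
  d = 3
  c = 3 - 0
  z = 1 * 7
  x = z
  u = 0
  return z

Answer: d = 3
c = 3 - 0
z = 1 * 7
x = z
u = 0
return z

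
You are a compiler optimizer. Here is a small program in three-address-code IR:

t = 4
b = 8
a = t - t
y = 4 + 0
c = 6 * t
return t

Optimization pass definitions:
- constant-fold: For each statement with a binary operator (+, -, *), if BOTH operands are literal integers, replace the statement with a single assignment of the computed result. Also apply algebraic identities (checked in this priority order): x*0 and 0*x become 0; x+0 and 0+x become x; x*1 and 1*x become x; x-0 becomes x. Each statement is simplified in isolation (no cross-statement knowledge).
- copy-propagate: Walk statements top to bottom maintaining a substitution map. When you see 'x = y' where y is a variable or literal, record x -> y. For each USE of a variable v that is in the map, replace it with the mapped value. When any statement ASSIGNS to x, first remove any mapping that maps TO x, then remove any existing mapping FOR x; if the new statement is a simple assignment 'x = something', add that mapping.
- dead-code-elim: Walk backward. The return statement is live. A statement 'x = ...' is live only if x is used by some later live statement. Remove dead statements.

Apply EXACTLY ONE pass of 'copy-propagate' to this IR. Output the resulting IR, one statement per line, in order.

Applying copy-propagate statement-by-statement:
  [1] t = 4  (unchanged)
  [2] b = 8  (unchanged)
  [3] a = t - t  -> a = 4 - 4
  [4] y = 4 + 0  (unchanged)
  [5] c = 6 * t  -> c = 6 * 4
  [6] return t  -> return 4
Result (6 stmts):
  t = 4
  b = 8
  a = 4 - 4
  y = 4 + 0
  c = 6 * 4
  return 4

Answer: t = 4
b = 8
a = 4 - 4
y = 4 + 0
c = 6 * 4
return 4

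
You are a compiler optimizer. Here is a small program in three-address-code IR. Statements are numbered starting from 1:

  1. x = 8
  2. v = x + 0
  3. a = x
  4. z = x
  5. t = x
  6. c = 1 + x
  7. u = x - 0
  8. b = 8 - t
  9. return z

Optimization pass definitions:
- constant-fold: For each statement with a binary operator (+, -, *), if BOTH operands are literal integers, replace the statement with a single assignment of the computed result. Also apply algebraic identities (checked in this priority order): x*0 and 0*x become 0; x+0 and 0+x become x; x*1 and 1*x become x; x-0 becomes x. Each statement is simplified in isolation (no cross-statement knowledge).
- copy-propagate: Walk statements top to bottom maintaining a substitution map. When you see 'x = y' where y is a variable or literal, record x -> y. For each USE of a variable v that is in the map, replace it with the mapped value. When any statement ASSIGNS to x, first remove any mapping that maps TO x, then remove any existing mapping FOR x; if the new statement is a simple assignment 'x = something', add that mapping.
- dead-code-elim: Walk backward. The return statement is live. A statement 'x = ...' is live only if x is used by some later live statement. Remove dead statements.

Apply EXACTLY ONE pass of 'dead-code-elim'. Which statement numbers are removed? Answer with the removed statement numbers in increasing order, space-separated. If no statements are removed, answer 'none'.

Answer: 2 3 5 6 7 8

Derivation:
Backward liveness scan:
Stmt 1 'x = 8': KEEP (x is live); live-in = []
Stmt 2 'v = x + 0': DEAD (v not in live set ['x'])
Stmt 3 'a = x': DEAD (a not in live set ['x'])
Stmt 4 'z = x': KEEP (z is live); live-in = ['x']
Stmt 5 't = x': DEAD (t not in live set ['z'])
Stmt 6 'c = 1 + x': DEAD (c not in live set ['z'])
Stmt 7 'u = x - 0': DEAD (u not in live set ['z'])
Stmt 8 'b = 8 - t': DEAD (b not in live set ['z'])
Stmt 9 'return z': KEEP (return); live-in = ['z']
Removed statement numbers: [2, 3, 5, 6, 7, 8]
Surviving IR:
  x = 8
  z = x
  return z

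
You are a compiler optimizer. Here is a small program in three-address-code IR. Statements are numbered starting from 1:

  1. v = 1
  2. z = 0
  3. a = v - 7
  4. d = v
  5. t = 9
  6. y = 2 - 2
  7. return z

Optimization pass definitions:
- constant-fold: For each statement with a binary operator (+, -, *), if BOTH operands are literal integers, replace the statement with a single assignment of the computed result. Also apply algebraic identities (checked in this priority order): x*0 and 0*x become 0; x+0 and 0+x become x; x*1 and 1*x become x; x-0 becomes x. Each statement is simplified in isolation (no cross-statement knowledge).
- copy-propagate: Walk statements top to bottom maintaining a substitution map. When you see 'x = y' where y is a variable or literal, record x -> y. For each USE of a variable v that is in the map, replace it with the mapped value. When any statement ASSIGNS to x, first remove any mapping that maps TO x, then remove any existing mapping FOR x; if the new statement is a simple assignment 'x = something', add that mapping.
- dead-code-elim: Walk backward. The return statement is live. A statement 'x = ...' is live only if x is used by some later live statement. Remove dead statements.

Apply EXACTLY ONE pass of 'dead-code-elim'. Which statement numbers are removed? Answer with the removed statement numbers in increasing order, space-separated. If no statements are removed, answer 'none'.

Backward liveness scan:
Stmt 1 'v = 1': DEAD (v not in live set [])
Stmt 2 'z = 0': KEEP (z is live); live-in = []
Stmt 3 'a = v - 7': DEAD (a not in live set ['z'])
Stmt 4 'd = v': DEAD (d not in live set ['z'])
Stmt 5 't = 9': DEAD (t not in live set ['z'])
Stmt 6 'y = 2 - 2': DEAD (y not in live set ['z'])
Stmt 7 'return z': KEEP (return); live-in = ['z']
Removed statement numbers: [1, 3, 4, 5, 6]
Surviving IR:
  z = 0
  return z

Answer: 1 3 4 5 6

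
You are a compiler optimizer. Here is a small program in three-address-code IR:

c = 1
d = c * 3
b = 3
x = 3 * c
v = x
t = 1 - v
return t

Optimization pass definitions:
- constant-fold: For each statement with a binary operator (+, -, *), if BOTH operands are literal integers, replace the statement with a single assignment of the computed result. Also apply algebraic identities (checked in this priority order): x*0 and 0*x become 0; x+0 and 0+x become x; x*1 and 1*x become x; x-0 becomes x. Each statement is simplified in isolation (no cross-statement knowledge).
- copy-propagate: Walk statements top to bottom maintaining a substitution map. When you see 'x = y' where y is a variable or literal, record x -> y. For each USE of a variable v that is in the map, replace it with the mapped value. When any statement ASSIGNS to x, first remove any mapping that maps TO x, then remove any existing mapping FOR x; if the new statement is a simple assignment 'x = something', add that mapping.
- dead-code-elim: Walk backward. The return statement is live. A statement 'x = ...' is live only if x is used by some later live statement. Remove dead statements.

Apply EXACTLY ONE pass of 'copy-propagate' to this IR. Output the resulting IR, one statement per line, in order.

Answer: c = 1
d = 1 * 3
b = 3
x = 3 * 1
v = x
t = 1 - x
return t

Derivation:
Applying copy-propagate statement-by-statement:
  [1] c = 1  (unchanged)
  [2] d = c * 3  -> d = 1 * 3
  [3] b = 3  (unchanged)
  [4] x = 3 * c  -> x = 3 * 1
  [5] v = x  (unchanged)
  [6] t = 1 - v  -> t = 1 - x
  [7] return t  (unchanged)
Result (7 stmts):
  c = 1
  d = 1 * 3
  b = 3
  x = 3 * 1
  v = x
  t = 1 - x
  return t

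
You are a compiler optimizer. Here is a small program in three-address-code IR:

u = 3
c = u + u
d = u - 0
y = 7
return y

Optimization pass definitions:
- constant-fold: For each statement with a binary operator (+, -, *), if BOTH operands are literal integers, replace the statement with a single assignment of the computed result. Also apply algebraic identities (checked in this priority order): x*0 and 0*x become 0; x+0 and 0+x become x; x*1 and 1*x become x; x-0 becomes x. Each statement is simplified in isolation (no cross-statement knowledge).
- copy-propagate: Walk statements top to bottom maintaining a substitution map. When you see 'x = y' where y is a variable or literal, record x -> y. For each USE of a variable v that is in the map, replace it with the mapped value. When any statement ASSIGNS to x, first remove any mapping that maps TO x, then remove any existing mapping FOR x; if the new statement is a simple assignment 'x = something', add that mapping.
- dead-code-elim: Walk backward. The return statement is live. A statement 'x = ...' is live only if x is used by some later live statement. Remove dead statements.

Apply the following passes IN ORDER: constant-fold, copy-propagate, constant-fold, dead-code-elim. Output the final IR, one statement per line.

Answer: return 7

Derivation:
Initial IR:
  u = 3
  c = u + u
  d = u - 0
  y = 7
  return y
After constant-fold (5 stmts):
  u = 3
  c = u + u
  d = u
  y = 7
  return y
After copy-propagate (5 stmts):
  u = 3
  c = 3 + 3
  d = 3
  y = 7
  return 7
After constant-fold (5 stmts):
  u = 3
  c = 6
  d = 3
  y = 7
  return 7
After dead-code-elim (1 stmts):
  return 7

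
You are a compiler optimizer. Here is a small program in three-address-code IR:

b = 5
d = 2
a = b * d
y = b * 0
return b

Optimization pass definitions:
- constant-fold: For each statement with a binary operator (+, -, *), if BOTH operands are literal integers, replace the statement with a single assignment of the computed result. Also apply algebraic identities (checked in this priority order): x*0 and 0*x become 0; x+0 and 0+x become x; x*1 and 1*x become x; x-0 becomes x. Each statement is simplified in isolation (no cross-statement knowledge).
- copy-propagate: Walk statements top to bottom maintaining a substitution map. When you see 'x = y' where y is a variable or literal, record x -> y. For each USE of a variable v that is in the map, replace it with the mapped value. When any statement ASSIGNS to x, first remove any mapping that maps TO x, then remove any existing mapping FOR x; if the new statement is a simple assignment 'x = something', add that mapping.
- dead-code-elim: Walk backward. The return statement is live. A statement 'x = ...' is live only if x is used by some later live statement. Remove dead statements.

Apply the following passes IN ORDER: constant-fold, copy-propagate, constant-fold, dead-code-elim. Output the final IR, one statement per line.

Answer: return 5

Derivation:
Initial IR:
  b = 5
  d = 2
  a = b * d
  y = b * 0
  return b
After constant-fold (5 stmts):
  b = 5
  d = 2
  a = b * d
  y = 0
  return b
After copy-propagate (5 stmts):
  b = 5
  d = 2
  a = 5 * 2
  y = 0
  return 5
After constant-fold (5 stmts):
  b = 5
  d = 2
  a = 10
  y = 0
  return 5
After dead-code-elim (1 stmts):
  return 5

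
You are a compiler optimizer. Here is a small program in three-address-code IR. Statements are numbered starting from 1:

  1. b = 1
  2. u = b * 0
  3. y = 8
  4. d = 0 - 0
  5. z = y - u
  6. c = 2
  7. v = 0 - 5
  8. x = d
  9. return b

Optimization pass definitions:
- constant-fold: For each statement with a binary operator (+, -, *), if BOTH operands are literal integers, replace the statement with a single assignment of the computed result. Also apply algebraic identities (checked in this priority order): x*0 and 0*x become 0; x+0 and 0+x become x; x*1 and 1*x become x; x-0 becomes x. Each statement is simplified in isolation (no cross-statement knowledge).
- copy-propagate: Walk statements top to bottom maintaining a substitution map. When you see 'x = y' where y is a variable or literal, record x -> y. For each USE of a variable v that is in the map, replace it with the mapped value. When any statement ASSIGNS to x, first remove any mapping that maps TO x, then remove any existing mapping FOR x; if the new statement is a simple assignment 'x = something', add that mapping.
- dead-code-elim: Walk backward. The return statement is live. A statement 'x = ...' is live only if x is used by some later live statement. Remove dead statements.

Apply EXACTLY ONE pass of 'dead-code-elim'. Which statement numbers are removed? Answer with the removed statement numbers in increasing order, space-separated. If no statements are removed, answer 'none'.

Answer: 2 3 4 5 6 7 8

Derivation:
Backward liveness scan:
Stmt 1 'b = 1': KEEP (b is live); live-in = []
Stmt 2 'u = b * 0': DEAD (u not in live set ['b'])
Stmt 3 'y = 8': DEAD (y not in live set ['b'])
Stmt 4 'd = 0 - 0': DEAD (d not in live set ['b'])
Stmt 5 'z = y - u': DEAD (z not in live set ['b'])
Stmt 6 'c = 2': DEAD (c not in live set ['b'])
Stmt 7 'v = 0 - 5': DEAD (v not in live set ['b'])
Stmt 8 'x = d': DEAD (x not in live set ['b'])
Stmt 9 'return b': KEEP (return); live-in = ['b']
Removed statement numbers: [2, 3, 4, 5, 6, 7, 8]
Surviving IR:
  b = 1
  return b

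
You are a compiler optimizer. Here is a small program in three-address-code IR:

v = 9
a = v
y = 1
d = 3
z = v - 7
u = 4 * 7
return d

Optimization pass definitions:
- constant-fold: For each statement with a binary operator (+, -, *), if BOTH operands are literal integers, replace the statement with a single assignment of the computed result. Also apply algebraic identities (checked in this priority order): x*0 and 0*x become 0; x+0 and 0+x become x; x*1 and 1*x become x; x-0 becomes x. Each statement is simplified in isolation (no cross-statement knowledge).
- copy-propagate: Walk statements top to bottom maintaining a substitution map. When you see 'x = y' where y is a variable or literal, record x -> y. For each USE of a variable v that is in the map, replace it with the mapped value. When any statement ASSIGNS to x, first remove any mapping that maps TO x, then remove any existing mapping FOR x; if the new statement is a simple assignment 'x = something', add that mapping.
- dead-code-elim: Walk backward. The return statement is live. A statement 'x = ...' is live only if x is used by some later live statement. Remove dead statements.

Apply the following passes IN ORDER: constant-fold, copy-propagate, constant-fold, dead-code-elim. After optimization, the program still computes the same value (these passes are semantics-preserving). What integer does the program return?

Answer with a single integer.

Answer: 3

Derivation:
Initial IR:
  v = 9
  a = v
  y = 1
  d = 3
  z = v - 7
  u = 4 * 7
  return d
After constant-fold (7 stmts):
  v = 9
  a = v
  y = 1
  d = 3
  z = v - 7
  u = 28
  return d
After copy-propagate (7 stmts):
  v = 9
  a = 9
  y = 1
  d = 3
  z = 9 - 7
  u = 28
  return 3
After constant-fold (7 stmts):
  v = 9
  a = 9
  y = 1
  d = 3
  z = 2
  u = 28
  return 3
After dead-code-elim (1 stmts):
  return 3
Evaluate:
  v = 9  =>  v = 9
  a = v  =>  a = 9
  y = 1  =>  y = 1
  d = 3  =>  d = 3
  z = v - 7  =>  z = 2
  u = 4 * 7  =>  u = 28
  return d = 3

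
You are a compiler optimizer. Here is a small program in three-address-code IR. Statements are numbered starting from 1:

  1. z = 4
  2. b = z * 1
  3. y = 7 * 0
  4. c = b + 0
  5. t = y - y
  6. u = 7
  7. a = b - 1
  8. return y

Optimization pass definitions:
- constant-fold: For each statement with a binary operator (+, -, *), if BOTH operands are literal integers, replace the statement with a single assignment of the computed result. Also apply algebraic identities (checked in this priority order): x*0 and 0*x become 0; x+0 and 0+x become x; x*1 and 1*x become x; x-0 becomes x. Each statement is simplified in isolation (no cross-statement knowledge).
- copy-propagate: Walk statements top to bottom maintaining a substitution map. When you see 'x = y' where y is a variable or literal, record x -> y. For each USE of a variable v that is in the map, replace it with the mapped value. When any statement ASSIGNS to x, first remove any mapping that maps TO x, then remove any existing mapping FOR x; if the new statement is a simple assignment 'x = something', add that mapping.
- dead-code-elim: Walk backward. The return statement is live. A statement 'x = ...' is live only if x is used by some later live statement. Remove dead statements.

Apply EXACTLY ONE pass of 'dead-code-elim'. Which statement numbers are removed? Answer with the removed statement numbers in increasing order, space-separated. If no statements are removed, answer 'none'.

Backward liveness scan:
Stmt 1 'z = 4': DEAD (z not in live set [])
Stmt 2 'b = z * 1': DEAD (b not in live set [])
Stmt 3 'y = 7 * 0': KEEP (y is live); live-in = []
Stmt 4 'c = b + 0': DEAD (c not in live set ['y'])
Stmt 5 't = y - y': DEAD (t not in live set ['y'])
Stmt 6 'u = 7': DEAD (u not in live set ['y'])
Stmt 7 'a = b - 1': DEAD (a not in live set ['y'])
Stmt 8 'return y': KEEP (return); live-in = ['y']
Removed statement numbers: [1, 2, 4, 5, 6, 7]
Surviving IR:
  y = 7 * 0
  return y

Answer: 1 2 4 5 6 7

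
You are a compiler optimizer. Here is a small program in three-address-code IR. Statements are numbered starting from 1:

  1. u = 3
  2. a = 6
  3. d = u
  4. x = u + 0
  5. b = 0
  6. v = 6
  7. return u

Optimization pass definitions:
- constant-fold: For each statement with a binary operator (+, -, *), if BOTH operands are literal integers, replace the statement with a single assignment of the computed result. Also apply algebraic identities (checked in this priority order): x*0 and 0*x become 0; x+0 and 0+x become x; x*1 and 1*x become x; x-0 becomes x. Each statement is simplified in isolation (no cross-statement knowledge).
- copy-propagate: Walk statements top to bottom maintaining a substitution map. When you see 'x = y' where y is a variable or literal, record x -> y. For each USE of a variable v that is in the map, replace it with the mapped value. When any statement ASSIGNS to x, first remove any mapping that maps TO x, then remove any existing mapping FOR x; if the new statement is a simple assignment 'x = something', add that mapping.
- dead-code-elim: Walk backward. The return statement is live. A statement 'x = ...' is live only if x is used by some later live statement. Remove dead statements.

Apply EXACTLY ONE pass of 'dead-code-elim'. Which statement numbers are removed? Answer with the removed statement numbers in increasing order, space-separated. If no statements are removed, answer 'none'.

Answer: 2 3 4 5 6

Derivation:
Backward liveness scan:
Stmt 1 'u = 3': KEEP (u is live); live-in = []
Stmt 2 'a = 6': DEAD (a not in live set ['u'])
Stmt 3 'd = u': DEAD (d not in live set ['u'])
Stmt 4 'x = u + 0': DEAD (x not in live set ['u'])
Stmt 5 'b = 0': DEAD (b not in live set ['u'])
Stmt 6 'v = 6': DEAD (v not in live set ['u'])
Stmt 7 'return u': KEEP (return); live-in = ['u']
Removed statement numbers: [2, 3, 4, 5, 6]
Surviving IR:
  u = 3
  return u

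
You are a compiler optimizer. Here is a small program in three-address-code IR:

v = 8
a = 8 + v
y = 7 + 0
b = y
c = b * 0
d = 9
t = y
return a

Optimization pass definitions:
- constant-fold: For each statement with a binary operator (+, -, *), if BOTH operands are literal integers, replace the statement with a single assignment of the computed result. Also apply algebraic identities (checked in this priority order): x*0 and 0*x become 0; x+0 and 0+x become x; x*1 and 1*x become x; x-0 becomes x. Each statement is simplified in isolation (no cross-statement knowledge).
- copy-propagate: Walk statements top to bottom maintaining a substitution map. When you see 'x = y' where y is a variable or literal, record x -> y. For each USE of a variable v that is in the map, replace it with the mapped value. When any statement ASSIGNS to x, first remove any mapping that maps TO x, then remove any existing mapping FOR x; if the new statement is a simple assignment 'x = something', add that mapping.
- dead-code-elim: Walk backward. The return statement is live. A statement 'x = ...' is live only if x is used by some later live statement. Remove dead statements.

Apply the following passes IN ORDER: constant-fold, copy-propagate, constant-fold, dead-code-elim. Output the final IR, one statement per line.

Answer: a = 16
return a

Derivation:
Initial IR:
  v = 8
  a = 8 + v
  y = 7 + 0
  b = y
  c = b * 0
  d = 9
  t = y
  return a
After constant-fold (8 stmts):
  v = 8
  a = 8 + v
  y = 7
  b = y
  c = 0
  d = 9
  t = y
  return a
After copy-propagate (8 stmts):
  v = 8
  a = 8 + 8
  y = 7
  b = 7
  c = 0
  d = 9
  t = 7
  return a
After constant-fold (8 stmts):
  v = 8
  a = 16
  y = 7
  b = 7
  c = 0
  d = 9
  t = 7
  return a
After dead-code-elim (2 stmts):
  a = 16
  return a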